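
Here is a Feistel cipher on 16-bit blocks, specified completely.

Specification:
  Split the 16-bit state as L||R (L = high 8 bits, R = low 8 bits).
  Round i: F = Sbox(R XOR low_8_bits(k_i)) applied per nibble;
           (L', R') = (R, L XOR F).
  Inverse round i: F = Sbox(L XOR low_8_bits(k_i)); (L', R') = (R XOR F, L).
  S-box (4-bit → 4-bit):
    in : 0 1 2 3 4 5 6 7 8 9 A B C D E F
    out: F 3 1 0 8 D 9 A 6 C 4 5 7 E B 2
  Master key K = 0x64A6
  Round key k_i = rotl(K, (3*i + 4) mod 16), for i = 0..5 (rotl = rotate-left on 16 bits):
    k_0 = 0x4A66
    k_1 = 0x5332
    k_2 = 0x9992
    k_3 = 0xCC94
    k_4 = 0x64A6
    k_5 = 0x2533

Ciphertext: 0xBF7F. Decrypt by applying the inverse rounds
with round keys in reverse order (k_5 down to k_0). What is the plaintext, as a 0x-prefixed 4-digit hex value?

s_0 = ciphertext = 0xBF7F
s_1 = InvRound(s_0, k_5) = 0x18BF
s_2 = InvRound(s_1, k_4) = 0xE418
s_3 = InvRound(s_2, k_3) = 0xB7E4
s_4 = InvRound(s_3, k_2) = 0xF9B7
s_5 = InvRound(s_4, k_1) = 0xC2F9
s_6 = InvRound(s_5, k_0) = 0xB1C2

0xB1C2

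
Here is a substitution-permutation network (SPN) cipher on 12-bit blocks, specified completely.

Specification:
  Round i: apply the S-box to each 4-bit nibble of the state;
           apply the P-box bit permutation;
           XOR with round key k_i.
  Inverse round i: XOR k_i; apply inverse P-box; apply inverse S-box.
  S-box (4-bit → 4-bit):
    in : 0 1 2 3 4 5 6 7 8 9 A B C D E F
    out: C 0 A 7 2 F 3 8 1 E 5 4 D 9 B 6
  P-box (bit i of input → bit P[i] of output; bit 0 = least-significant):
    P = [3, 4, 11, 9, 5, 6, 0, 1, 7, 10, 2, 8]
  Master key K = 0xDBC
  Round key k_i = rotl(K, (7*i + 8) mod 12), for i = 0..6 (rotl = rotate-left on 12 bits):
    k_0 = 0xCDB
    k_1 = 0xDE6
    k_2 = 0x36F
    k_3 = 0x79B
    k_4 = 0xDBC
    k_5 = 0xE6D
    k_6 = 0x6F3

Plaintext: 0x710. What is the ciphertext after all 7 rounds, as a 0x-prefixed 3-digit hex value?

0xFA6

s_0 = plaintext = 0x710
s_1 = Round(s_0, k_0) = 0x7DB
s_2 = Round(s_1, k_1) = 0x4C4
s_3 = Round(s_2, k_2) = 0x75C
s_4 = Round(s_3, k_3) = 0xCF0
s_5 = Round(s_4, k_4) = 0x679
s_6 = Round(s_5, k_5) = 0x0FF
s_7 = Round(s_6, k_6) = 0xFA6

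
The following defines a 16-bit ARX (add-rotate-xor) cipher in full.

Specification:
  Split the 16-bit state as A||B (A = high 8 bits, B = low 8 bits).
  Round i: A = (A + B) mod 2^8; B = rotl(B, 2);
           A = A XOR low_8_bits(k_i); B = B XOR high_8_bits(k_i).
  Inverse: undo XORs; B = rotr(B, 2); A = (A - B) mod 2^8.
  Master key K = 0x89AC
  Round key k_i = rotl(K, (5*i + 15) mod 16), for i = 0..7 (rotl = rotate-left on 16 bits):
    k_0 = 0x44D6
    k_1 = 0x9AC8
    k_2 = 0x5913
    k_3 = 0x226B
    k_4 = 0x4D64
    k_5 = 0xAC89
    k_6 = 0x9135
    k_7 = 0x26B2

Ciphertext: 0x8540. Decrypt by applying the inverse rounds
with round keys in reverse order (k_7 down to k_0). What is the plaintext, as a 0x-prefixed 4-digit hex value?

0x5646

s_0 = ciphertext = 0x8540
s_1 = InvRound(s_0, k_7) = 0x9E99
s_2 = InvRound(s_1, k_6) = 0xA902
s_3 = InvRound(s_2, k_5) = 0x75AB
s_4 = InvRound(s_3, k_4) = 0x58B9
s_5 = InvRound(s_4, k_3) = 0x4DE6
s_6 = InvRound(s_5, k_2) = 0x6FEF
s_7 = InvRound(s_6, k_1) = 0x4A5D
s_8 = InvRound(s_7, k_0) = 0x5646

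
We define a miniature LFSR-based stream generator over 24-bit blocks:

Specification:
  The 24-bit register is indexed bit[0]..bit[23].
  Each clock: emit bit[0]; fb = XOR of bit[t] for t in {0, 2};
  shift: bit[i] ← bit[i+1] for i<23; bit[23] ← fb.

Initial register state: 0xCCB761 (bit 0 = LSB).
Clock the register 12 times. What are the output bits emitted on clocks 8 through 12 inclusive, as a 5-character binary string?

01110

reg_0 = 0xCCB761
clock 1: out=1, reg = 0xE65BB0
clock 2: out=0, reg = 0x732DD8
clock 3: out=0, reg = 0x3996EC
clock 4: out=0, reg = 0x9CCB76
clock 5: out=0, reg = 0xCE65BB
clock 6: out=1, reg = 0xE732DD
clock 7: out=1, reg = 0x73996E
clock 8: out=0, reg = 0xB9CCB7
clock 9: out=1, reg = 0x5CE65B
clock 10: out=1, reg = 0xAE732D
clock 11: out=1, reg = 0x573996
clock 12: out=0, reg = 0xAB9CCB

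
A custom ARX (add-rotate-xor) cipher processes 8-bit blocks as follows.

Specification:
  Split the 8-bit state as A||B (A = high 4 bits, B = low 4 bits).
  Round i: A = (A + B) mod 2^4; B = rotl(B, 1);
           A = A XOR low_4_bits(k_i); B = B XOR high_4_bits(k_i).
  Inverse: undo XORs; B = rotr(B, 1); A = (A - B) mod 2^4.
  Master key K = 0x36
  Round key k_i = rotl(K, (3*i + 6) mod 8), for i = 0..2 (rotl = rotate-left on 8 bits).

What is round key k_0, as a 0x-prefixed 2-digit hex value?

0x8D

K = 0x36
k_0 = rotl(K, (3*0+6) mod 8) = rotl(K, 6) = 0x8D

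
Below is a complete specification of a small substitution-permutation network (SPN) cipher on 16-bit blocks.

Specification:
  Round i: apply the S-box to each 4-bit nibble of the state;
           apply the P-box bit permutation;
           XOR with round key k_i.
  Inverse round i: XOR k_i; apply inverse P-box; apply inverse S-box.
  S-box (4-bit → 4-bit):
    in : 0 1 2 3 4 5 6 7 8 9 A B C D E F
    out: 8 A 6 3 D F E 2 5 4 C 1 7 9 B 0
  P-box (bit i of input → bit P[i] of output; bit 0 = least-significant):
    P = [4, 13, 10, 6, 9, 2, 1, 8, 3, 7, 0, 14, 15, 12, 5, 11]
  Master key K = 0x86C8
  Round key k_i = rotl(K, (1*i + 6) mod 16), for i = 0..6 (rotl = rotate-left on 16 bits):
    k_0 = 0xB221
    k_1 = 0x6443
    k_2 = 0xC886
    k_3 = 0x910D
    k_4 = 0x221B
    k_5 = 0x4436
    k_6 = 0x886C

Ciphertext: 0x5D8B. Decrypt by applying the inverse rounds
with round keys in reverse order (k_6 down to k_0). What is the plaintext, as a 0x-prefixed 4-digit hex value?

0xD511

s_0 = ciphertext = 0x5D8B
s_1 = InvRound(s_0, k_6) = 0xC66A
s_2 = InvRound(s_1, k_5) = 0xBB3D
s_3 = InvRound(s_2, k_4) = 0x5F6F
s_4 = InvRound(s_3, k_3) = 0x408A
s_5 = InvRound(s_4, k_2) = 0xDB7F
s_6 = InvRound(s_5, k_1) = 0x5BEC
s_7 = InvRound(s_6, k_0) = 0xD511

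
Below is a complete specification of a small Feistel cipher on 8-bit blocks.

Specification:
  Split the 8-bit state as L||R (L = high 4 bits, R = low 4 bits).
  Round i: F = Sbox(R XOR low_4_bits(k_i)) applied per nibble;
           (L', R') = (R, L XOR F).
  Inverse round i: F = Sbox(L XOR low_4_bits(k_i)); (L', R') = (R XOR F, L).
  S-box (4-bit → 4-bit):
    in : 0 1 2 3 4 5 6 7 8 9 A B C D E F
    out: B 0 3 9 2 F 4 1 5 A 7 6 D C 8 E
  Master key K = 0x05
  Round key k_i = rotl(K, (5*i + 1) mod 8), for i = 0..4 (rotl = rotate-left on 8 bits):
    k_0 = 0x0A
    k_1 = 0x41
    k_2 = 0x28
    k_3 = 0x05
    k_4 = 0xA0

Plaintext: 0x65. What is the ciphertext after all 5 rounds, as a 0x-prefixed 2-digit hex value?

0x2A

s_0 = plaintext = 0x65
s_1 = Round(s_0, k_0) = 0x58
s_2 = Round(s_1, k_1) = 0x8F
s_3 = Round(s_2, k_2) = 0xF9
s_4 = Round(s_3, k_3) = 0x92
s_5 = Round(s_4, k_4) = 0x2A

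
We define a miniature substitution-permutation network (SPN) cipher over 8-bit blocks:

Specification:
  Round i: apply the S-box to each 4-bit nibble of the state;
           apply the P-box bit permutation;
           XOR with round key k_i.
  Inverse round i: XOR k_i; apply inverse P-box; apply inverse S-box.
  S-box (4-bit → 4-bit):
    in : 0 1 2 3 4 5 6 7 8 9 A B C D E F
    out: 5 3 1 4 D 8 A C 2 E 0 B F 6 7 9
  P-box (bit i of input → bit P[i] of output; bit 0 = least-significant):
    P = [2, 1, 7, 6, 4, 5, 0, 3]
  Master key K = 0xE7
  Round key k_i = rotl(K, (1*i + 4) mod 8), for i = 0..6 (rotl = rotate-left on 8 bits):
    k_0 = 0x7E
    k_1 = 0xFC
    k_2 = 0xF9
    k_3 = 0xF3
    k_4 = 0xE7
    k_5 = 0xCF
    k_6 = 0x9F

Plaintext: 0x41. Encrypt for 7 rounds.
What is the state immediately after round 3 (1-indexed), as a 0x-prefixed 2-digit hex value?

s_0 = plaintext = 0x41
s_1 = Round(s_0, k_0) = 0x61
s_2 = Round(s_1, k_1) = 0xD2
s_3 = Round(s_2, k_2) = 0xDC
s_4 = Round(s_3, k_3) = 0x14
s_5 = Round(s_4, k_4) = 0x13
s_6 = Round(s_5, k_5) = 0x7F
s_7 = Round(s_6, k_6) = 0xD2

0xDC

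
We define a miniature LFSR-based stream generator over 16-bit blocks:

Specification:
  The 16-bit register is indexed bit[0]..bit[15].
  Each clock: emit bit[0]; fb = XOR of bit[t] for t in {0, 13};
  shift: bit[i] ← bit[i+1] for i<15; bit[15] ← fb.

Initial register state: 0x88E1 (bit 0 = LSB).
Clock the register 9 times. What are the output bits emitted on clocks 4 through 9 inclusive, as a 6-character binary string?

reg_0 = 0x88E1
clock 1: out=1, reg = 0xC470
clock 2: out=0, reg = 0x6238
clock 3: out=0, reg = 0xB11C
clock 4: out=0, reg = 0xD88E
clock 5: out=0, reg = 0x6C47
clock 6: out=1, reg = 0x3623
clock 7: out=1, reg = 0x1B11
clock 8: out=1, reg = 0x8D88
clock 9: out=0, reg = 0x46C4

001110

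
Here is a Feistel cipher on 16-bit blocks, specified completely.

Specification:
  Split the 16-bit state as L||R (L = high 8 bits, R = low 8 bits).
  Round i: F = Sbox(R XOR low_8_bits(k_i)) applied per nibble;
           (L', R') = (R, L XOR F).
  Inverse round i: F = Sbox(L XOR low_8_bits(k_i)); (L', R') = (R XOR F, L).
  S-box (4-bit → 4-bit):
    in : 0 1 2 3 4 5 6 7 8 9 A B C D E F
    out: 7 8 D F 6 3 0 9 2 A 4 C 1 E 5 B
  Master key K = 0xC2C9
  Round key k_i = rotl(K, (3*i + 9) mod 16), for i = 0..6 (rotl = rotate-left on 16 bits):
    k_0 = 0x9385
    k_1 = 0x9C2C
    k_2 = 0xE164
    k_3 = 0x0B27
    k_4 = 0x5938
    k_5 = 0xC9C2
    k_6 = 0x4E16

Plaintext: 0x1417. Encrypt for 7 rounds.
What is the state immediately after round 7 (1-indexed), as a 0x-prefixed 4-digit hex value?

s_0 = plaintext = 0x1417
s_1 = Round(s_0, k_0) = 0x17B9
s_2 = Round(s_1, k_1) = 0xB9B4
s_3 = Round(s_2, k_2) = 0xB45E
s_4 = Round(s_3, k_3) = 0x5E2E
s_5 = Round(s_4, k_4) = 0x2EDE
s_6 = Round(s_5, k_5) = 0xDEAF
s_7 = Round(s_6, k_6) = 0xAF14

0xAF14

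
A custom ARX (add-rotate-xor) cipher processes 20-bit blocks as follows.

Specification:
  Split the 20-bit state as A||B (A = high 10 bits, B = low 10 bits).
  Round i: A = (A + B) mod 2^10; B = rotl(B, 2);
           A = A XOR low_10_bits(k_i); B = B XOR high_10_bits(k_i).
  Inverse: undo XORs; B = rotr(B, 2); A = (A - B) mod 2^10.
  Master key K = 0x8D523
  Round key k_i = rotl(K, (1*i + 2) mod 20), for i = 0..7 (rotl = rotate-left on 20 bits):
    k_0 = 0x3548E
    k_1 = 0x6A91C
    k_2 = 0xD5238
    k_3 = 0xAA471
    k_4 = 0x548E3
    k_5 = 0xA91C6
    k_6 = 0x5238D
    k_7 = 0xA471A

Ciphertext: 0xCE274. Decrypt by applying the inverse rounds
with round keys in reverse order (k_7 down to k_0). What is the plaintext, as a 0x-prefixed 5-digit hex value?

s_0 = ciphertext = 0xCE274
s_1 = InvRound(s_0, k_7) = 0xBA539
s_2 = InvRound(s_1, k_6) = 0x1211C
s_3 = InvRound(s_2, k_5) = 0x280EE
s_4 = InvRound(s_3, k_4) = 0xF506F
s_5 = InvRound(s_4, k_3) = 0x3D2B1
s_6 = InvRound(s_5, k_2) = 0x54D79
s_7 = InvRound(s_6, k_1) = 0x46F34
s_8 = InvRound(s_7, k_0) = 0xE75F8

0xE75F8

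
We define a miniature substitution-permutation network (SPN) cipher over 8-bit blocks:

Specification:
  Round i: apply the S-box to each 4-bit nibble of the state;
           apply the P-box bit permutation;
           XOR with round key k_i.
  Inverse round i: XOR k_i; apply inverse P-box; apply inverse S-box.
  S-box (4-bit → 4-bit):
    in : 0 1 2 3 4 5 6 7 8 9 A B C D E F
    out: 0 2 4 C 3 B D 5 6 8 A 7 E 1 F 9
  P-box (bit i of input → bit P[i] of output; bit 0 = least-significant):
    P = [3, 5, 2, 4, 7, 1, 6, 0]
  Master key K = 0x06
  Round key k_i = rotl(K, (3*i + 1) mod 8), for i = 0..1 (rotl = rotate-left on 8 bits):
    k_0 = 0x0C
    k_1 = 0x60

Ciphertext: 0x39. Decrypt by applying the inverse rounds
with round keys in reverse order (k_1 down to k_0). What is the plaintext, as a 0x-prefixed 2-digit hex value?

s_0 = ciphertext = 0x39
s_1 = InvRound(s_0, k_1) = 0x3F
s_2 = InvRound(s_1, k_0) = 0xAA

0xAA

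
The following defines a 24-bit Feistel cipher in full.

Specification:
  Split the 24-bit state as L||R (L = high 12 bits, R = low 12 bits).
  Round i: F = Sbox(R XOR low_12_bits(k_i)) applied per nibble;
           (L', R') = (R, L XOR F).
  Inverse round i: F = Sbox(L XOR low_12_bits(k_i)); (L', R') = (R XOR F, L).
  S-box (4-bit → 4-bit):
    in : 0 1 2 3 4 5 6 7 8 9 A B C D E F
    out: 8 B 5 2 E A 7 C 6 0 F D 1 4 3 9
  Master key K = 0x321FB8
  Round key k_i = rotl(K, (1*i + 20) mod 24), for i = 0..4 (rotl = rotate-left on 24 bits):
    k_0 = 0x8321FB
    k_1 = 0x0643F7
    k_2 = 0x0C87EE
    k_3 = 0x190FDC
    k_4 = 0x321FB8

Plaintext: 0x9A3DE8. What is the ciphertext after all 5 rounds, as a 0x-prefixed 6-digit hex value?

s_0 = plaintext = 0x9A3DE8
s_1 = Round(s_0, k_0) = 0xDE8811
s_2 = Round(s_1, k_1) = 0x8110DF
s_3 = Round(s_2, k_2) = 0x0DF43A
s_4 = Round(s_3, k_3) = 0x43ADE8
s_5 = Round(s_4, k_4) = 0xDE8192

0xDE8192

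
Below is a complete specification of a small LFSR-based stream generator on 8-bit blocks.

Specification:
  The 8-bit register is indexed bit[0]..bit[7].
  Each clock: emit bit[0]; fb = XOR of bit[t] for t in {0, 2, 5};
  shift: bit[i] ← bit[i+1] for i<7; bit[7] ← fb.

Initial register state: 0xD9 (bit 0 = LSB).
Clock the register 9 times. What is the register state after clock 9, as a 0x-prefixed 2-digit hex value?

reg_0 = 0xD9
clock 1: out=1, reg = 0xEC
clock 2: out=0, reg = 0x76
clock 3: out=0, reg = 0x3B
clock 4: out=1, reg = 0x1D
clock 5: out=1, reg = 0x0E
clock 6: out=0, reg = 0x87
clock 7: out=1, reg = 0x43
clock 8: out=1, reg = 0xA1
clock 9: out=1, reg = 0x50

0x50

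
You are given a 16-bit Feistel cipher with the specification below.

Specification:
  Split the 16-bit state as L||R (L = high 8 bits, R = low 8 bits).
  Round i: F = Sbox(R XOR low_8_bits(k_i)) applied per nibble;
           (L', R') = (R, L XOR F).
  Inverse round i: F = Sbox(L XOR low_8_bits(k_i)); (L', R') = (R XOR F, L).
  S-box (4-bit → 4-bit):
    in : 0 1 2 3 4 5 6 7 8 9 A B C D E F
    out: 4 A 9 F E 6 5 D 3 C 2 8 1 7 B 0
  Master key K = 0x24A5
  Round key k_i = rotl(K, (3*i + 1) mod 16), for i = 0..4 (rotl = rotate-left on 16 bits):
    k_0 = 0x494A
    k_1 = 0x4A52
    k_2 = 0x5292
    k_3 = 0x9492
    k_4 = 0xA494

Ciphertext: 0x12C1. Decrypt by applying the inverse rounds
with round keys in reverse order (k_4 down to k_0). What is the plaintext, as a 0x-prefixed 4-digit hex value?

s_0 = ciphertext = 0x12C1
s_1 = InvRound(s_0, k_4) = 0xF412
s_2 = InvRound(s_1, k_3) = 0x47F4
s_3 = InvRound(s_2, k_2) = 0x8247
s_4 = InvRound(s_3, k_1) = 0x3382
s_5 = InvRound(s_4, k_0) = 0x5E33

0x5E33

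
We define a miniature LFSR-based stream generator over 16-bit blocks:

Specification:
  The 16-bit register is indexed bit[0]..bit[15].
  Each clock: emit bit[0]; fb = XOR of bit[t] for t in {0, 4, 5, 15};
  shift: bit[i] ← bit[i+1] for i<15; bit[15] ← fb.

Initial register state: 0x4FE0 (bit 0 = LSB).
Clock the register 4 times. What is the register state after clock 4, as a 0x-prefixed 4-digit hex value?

0xF4FE

reg_0 = 0x4FE0
clock 1: out=0, reg = 0xA7F0
clock 2: out=0, reg = 0xD3F8
clock 3: out=0, reg = 0xE9FC
clock 4: out=0, reg = 0xF4FE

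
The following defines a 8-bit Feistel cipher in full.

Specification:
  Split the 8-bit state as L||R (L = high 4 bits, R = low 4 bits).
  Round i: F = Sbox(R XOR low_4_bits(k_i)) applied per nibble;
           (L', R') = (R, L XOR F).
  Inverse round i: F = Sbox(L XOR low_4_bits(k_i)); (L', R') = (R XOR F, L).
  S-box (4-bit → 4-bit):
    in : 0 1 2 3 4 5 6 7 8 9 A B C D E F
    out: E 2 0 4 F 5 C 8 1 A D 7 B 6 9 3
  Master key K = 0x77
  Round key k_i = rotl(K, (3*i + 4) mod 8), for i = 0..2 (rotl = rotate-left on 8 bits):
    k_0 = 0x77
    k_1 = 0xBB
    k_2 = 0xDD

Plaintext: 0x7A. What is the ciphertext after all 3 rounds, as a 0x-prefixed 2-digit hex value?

s_0 = plaintext = 0x7A
s_1 = Round(s_0, k_0) = 0xA1
s_2 = Round(s_1, k_1) = 0x17
s_3 = Round(s_2, k_2) = 0x7C

0x7C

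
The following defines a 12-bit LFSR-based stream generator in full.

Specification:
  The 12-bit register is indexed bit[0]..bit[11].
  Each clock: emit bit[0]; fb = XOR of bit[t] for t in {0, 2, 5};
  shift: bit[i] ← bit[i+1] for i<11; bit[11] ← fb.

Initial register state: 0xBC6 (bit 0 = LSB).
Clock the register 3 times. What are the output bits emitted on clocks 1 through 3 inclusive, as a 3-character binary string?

reg_0 = 0xBC6
clock 1: out=0, reg = 0xDE3
clock 2: out=1, reg = 0x6F1
clock 3: out=1, reg = 0x378

011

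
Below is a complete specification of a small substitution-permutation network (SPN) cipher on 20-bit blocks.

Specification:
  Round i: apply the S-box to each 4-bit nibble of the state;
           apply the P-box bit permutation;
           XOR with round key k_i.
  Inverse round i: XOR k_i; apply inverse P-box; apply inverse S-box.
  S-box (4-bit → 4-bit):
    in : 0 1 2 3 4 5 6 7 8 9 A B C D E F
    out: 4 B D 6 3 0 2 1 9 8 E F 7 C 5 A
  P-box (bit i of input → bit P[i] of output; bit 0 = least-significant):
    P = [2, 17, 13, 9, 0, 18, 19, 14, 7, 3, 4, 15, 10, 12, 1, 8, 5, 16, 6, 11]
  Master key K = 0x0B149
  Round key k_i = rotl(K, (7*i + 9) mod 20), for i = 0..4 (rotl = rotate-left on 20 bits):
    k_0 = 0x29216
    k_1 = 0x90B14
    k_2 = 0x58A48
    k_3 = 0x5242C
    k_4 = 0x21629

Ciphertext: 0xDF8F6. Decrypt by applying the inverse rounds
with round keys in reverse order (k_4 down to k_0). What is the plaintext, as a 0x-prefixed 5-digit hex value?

0x8ED33

s_0 = ciphertext = 0xDF8F6
s_1 = InvRound(s_0, k_4) = 0xAEBBB
s_2 = InvRound(s_1, k_3) = 0xF22B1
s_3 = InvRound(s_2, k_2) = 0x25BE3
s_4 = InvRound(s_3, k_1) = 0xC3E24
s_5 = InvRound(s_4, k_0) = 0x8ED33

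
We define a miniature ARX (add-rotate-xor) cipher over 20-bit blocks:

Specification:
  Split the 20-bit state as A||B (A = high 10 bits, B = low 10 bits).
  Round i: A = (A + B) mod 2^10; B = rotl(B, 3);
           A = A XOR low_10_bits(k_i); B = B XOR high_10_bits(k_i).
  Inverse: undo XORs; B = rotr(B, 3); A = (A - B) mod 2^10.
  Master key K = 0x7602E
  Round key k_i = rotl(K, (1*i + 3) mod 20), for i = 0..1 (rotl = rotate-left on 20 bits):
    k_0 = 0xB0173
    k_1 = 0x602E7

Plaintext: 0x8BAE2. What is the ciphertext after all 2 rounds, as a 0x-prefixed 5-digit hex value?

s_0 = plaintext = 0x8BAE2
s_1 = Round(s_0, k_0) = 0x18DD5
s_2 = Round(s_1, k_1) = 0x37F2B

0x37F2B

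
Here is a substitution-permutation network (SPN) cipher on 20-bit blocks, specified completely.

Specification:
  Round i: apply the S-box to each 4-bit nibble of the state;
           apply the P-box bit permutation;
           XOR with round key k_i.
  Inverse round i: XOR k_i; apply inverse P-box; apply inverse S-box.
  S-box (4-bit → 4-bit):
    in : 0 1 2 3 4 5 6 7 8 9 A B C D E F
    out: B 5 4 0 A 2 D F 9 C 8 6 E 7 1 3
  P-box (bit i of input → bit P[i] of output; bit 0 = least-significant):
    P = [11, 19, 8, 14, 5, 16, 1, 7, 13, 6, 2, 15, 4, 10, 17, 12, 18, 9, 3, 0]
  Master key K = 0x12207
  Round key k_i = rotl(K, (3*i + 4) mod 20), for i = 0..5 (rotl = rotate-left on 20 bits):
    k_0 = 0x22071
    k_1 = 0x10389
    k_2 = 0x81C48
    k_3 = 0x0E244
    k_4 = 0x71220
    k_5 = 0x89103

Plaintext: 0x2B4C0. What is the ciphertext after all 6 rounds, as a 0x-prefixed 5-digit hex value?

s_0 = plaintext = 0x2B4C0
s_1 = Round(s_0, k_0) = 0x9ECBB
s_2 = Round(s_1, k_1) = 0x882D6
s_3 = Round(s_2, k_2) = 0xD457F
s_4 = Round(s_3, k_3) = 0xDFCAE
s_5 = Round(s_4, k_4) = 0x39CFC
s_6 = Round(s_5, k_5) = 0x34067

0x34067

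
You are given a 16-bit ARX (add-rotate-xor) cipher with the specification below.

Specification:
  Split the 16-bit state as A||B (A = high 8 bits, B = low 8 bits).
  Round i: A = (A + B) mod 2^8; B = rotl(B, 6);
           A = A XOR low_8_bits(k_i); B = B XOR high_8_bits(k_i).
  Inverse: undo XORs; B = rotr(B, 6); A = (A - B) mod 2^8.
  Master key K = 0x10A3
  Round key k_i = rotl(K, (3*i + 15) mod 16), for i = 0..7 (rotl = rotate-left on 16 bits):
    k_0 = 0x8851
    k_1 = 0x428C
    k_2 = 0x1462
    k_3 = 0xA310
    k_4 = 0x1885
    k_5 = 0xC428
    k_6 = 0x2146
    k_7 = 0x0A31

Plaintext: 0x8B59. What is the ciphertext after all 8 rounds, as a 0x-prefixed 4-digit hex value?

0x0597

s_0 = plaintext = 0x8B59
s_1 = Round(s_0, k_0) = 0xB5DE
s_2 = Round(s_1, k_1) = 0x1FF5
s_3 = Round(s_2, k_2) = 0x7669
s_4 = Round(s_3, k_3) = 0xCFF9
s_5 = Round(s_4, k_4) = 0x4D66
s_6 = Round(s_5, k_5) = 0x9B5D
s_7 = Round(s_6, k_6) = 0xBE76
s_8 = Round(s_7, k_7) = 0x0597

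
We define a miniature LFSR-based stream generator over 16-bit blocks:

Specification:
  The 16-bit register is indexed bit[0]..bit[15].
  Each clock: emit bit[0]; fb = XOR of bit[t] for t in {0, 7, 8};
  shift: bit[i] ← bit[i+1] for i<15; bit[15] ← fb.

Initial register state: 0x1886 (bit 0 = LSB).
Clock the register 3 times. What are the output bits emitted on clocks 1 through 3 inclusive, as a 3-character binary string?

011

reg_0 = 0x1886
clock 1: out=0, reg = 0x8C43
clock 2: out=1, reg = 0xC621
clock 3: out=1, reg = 0xE310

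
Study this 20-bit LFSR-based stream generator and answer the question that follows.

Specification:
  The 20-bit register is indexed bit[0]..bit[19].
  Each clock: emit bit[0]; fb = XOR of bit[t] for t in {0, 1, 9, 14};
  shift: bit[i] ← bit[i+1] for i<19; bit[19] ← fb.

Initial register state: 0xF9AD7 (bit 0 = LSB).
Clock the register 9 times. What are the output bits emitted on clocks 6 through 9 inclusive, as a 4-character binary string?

reg_0 = 0xF9AD7
clock 1: out=1, reg = 0xFCD6B
clock 2: out=1, reg = 0xFE6B5
clock 3: out=1, reg = 0xFF35A
clock 4: out=0, reg = 0xFF9AD
clock 5: out=1, reg = 0x7FCD6
clock 6: out=0, reg = 0x3FE6B
clock 7: out=1, reg = 0x1FF35
clock 8: out=1, reg = 0x8FF9A
clock 9: out=0, reg = 0xC7FCD

0110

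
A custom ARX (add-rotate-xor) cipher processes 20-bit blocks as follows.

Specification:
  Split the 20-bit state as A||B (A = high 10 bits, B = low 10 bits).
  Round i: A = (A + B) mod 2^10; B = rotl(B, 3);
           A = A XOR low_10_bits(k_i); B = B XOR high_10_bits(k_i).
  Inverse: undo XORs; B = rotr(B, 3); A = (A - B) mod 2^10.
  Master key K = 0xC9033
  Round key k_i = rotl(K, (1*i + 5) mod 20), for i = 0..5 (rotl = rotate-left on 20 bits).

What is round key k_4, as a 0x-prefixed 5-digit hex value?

K = 0xC9033
k_0 = rotl(K, (1*0+5) mod 20) = rotl(K, 5) = 0x20679
k_1 = rotl(K, (1*1+5) mod 20) = rotl(K, 6) = 0x40CF2
k_2 = rotl(K, (1*2+5) mod 20) = rotl(K, 7) = 0x819E4
k_3 = rotl(K, (1*3+5) mod 20) = rotl(K, 8) = 0x033C9
k_4 = rotl(K, (1*4+5) mod 20) = rotl(K, 9) = 0x06792

0x06792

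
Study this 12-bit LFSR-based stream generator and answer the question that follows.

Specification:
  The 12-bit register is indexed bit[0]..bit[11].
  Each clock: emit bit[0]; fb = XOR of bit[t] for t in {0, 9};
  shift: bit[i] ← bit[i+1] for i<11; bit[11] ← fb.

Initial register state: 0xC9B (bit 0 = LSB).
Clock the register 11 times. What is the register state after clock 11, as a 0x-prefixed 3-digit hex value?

0xA6B

reg_0 = 0xC9B
clock 1: out=1, reg = 0xE4D
clock 2: out=1, reg = 0x726
clock 3: out=0, reg = 0xB93
clock 4: out=1, reg = 0x5C9
clock 5: out=1, reg = 0xAE4
clock 6: out=0, reg = 0xD72
clock 7: out=0, reg = 0x6B9
clock 8: out=1, reg = 0x35C
clock 9: out=0, reg = 0x9AE
clock 10: out=0, reg = 0x4D7
clock 11: out=1, reg = 0xA6B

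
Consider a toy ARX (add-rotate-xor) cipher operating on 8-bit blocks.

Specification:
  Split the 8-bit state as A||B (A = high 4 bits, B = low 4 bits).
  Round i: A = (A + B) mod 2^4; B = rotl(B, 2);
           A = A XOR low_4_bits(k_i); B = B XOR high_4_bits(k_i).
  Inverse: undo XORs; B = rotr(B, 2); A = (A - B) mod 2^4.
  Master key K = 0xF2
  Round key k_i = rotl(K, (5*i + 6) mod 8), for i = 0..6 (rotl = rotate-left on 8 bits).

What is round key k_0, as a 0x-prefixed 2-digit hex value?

K = 0xF2
k_0 = rotl(K, (5*0+6) mod 8) = rotl(K, 6) = 0xBC

0xBC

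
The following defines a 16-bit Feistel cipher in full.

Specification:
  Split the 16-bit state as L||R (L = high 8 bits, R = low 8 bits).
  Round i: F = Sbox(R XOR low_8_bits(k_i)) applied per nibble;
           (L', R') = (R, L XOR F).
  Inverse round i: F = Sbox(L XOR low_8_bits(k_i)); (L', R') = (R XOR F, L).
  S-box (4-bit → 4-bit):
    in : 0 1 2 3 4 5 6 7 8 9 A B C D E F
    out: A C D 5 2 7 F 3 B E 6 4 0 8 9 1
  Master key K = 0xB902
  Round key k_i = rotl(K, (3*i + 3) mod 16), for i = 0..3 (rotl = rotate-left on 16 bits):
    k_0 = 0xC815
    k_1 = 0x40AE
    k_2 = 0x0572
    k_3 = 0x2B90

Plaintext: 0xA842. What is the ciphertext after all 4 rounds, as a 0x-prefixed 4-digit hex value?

0x78EE

s_0 = plaintext = 0xA842
s_1 = Round(s_0, k_0) = 0x42DB
s_2 = Round(s_1, k_1) = 0xDB75
s_3 = Round(s_2, k_2) = 0x7578
s_4 = Round(s_3, k_3) = 0x78EE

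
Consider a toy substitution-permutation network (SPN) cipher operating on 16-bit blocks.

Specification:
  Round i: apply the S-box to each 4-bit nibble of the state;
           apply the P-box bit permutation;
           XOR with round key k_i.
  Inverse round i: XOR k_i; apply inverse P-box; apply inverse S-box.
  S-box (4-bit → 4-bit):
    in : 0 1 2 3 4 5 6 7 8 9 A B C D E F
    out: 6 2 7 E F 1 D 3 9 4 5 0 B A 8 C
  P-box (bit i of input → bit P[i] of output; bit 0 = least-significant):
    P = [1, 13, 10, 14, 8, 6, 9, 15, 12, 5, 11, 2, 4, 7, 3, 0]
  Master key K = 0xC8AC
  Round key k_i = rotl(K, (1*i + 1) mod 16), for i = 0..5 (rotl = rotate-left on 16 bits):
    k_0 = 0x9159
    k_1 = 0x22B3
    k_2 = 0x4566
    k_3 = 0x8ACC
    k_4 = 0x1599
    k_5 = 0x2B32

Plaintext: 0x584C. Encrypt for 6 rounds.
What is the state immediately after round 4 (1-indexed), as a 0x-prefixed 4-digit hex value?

0xA46D

s_0 = plaintext = 0x584C
s_1 = Round(s_0, k_0) = 0x620F
s_2 = Round(s_1, k_1) = 0x7CCA
s_3 = Round(s_2, k_2) = 0xD090
s_4 = Round(s_3, k_3) = 0xA46D
s_5 = Round(s_4, k_4) = 0xEEA5
s_6 = Round(s_5, k_5) = 0x2835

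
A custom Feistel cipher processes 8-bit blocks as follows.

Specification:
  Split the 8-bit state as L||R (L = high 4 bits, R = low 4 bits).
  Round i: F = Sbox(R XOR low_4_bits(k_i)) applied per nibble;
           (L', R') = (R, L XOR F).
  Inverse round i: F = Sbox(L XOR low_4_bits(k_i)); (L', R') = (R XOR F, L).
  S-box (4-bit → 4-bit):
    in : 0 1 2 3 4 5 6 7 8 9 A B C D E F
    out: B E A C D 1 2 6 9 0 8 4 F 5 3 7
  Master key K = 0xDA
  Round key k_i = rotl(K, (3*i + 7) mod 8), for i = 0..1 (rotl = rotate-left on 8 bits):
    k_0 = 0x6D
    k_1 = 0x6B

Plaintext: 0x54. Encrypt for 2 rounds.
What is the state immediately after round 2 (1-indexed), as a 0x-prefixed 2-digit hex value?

s_0 = plaintext = 0x54
s_1 = Round(s_0, k_0) = 0x45
s_2 = Round(s_1, k_1) = 0x57

0x57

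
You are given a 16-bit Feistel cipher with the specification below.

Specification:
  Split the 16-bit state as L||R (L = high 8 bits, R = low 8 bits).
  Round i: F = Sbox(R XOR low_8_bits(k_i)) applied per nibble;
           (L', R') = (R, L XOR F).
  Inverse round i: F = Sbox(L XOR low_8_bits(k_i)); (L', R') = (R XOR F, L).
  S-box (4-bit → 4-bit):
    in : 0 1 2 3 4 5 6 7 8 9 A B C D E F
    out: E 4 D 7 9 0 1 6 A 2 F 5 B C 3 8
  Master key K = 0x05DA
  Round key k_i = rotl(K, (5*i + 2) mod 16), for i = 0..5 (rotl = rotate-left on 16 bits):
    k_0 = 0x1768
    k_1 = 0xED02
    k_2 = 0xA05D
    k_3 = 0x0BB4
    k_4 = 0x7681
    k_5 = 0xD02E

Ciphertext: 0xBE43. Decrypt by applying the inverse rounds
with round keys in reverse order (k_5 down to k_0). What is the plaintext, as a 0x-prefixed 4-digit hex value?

s_0 = ciphertext = 0xBE43
s_1 = InvRound(s_0, k_5) = 0x6DBE
s_2 = InvRound(s_1, k_4) = 0x856D
s_3 = InvRound(s_2, k_3) = 0x1985
s_4 = InvRound(s_3, k_2) = 0x1C19
s_5 = InvRound(s_4, k_1) = 0x5A1C
s_6 = InvRound(s_5, k_0) = 0x615A

0x615A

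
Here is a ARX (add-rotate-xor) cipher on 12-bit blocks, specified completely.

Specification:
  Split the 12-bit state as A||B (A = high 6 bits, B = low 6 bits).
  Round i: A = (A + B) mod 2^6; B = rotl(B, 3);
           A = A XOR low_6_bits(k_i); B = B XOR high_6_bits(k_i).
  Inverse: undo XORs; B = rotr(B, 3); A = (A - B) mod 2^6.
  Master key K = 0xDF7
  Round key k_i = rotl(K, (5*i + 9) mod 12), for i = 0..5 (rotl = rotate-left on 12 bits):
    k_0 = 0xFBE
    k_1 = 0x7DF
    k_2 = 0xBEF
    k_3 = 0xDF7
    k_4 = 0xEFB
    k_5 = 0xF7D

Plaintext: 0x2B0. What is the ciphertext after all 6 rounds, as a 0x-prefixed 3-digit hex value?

s_0 = plaintext = 0x2B0
s_1 = Round(s_0, k_0) = 0x138
s_2 = Round(s_1, k_1) = 0x8D8
s_3 = Round(s_2, k_2) = 0x52C
s_4 = Round(s_3, k_3) = 0xDD2
s_5 = Round(s_4, k_4) = 0xCA9
s_6 = Round(s_5, k_5) = 0x9B0

0x9B0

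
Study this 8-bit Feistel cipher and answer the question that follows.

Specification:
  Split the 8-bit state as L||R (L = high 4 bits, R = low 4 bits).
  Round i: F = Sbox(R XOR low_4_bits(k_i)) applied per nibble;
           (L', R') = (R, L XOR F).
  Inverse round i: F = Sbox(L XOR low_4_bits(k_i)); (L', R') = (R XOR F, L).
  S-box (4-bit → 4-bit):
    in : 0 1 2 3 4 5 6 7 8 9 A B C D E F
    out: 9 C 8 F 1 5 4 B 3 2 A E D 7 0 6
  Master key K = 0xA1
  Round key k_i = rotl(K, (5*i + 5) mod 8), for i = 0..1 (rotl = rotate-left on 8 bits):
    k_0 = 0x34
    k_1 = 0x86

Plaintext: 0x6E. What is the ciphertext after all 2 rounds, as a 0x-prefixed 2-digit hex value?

0xC4

s_0 = plaintext = 0x6E
s_1 = Round(s_0, k_0) = 0xEC
s_2 = Round(s_1, k_1) = 0xC4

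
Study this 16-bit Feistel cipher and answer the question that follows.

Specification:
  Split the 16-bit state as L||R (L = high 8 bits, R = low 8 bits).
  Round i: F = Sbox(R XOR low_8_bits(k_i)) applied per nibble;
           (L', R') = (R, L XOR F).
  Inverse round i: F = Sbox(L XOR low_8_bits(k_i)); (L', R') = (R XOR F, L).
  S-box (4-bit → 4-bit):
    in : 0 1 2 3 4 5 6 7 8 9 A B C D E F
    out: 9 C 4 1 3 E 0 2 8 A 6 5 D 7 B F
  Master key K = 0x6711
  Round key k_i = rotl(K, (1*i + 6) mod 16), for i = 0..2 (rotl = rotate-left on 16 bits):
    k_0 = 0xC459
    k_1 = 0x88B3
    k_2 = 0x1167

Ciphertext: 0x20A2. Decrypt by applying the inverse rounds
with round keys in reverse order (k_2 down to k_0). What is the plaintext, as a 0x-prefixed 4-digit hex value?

s_0 = ciphertext = 0x20A2
s_1 = InvRound(s_0, k_2) = 0x9020
s_2 = InvRound(s_1, k_1) = 0x6190
s_3 = InvRound(s_2, k_0) = 0x8861

0x8861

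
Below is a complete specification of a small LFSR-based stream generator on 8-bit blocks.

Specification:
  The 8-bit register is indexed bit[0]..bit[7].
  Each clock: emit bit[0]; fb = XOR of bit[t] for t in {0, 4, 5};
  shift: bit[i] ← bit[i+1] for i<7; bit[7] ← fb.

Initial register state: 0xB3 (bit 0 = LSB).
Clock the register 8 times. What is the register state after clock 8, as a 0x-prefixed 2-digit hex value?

reg_0 = 0xB3
clock 1: out=1, reg = 0xD9
clock 2: out=1, reg = 0x6C
clock 3: out=0, reg = 0xB6
clock 4: out=0, reg = 0x5B
clock 5: out=1, reg = 0x2D
clock 6: out=1, reg = 0x16
clock 7: out=0, reg = 0x8B
clock 8: out=1, reg = 0xC5

0xC5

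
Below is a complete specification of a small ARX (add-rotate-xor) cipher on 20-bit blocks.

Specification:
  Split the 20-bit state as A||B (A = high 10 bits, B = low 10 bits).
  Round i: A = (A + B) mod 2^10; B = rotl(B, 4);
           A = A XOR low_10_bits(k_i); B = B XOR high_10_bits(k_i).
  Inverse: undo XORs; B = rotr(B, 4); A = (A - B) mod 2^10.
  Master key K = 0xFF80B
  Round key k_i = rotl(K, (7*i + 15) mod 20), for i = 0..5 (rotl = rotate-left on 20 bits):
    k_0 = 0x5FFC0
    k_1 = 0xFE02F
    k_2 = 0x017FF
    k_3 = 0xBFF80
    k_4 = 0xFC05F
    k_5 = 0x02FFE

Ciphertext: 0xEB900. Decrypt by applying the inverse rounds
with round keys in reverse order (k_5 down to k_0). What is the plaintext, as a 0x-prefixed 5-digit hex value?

s_0 = ciphertext = 0xEB900
s_1 = InvRound(s_0, k_5) = 0x602D0
s_2 = InvRound(s_1, k_4) = 0x73412
s_3 = InvRound(s_2, k_3) = 0xB7F6E
s_4 = InvRound(s_3, k_2) = 0x8AAF6
s_5 = InvRound(s_4, k_1) = 0x9D790
s_6 = InvRound(s_5, k_0) = 0x71FEE

0x71FEE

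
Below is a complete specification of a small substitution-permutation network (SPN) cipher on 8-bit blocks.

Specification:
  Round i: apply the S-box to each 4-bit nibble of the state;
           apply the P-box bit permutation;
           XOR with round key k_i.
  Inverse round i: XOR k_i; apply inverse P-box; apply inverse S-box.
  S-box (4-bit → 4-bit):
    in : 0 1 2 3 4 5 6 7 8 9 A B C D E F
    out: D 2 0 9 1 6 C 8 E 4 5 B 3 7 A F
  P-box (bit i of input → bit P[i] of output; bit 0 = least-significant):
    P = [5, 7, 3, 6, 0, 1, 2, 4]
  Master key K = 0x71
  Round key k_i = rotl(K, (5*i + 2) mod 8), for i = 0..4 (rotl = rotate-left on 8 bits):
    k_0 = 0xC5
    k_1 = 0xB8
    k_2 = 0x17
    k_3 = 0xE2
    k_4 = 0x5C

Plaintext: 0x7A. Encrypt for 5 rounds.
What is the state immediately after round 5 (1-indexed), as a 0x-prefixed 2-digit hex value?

0x2E

s_0 = plaintext = 0x7A
s_1 = Round(s_0, k_0) = 0xFD
s_2 = Round(s_1, k_1) = 0x07
s_3 = Round(s_2, k_2) = 0x42
s_4 = Round(s_3, k_3) = 0xE3
s_5 = Round(s_4, k_4) = 0x2E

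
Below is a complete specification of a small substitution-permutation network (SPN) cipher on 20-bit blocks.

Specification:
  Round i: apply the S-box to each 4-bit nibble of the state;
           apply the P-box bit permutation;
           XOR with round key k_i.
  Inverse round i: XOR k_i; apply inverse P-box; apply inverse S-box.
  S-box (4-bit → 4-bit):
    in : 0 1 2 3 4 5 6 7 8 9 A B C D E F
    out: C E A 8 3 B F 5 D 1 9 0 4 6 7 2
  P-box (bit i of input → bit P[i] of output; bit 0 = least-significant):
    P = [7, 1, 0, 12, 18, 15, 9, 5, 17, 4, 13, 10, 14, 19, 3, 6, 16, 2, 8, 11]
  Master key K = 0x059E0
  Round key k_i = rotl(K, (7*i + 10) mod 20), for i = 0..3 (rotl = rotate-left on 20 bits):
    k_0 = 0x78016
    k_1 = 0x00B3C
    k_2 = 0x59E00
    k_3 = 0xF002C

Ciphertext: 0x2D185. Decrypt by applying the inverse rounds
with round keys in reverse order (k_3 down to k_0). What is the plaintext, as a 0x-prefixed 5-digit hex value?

0xC8473

s_0 = ciphertext = 0x2D185
s_1 = InvRound(s_0, k_3) = 0x7EB58
s_2 = InvRound(s_1, k_2) = 0xC86B3
s_3 = InvRound(s_2, k_1) = 0x1D34E
s_4 = InvRound(s_3, k_0) = 0xC8473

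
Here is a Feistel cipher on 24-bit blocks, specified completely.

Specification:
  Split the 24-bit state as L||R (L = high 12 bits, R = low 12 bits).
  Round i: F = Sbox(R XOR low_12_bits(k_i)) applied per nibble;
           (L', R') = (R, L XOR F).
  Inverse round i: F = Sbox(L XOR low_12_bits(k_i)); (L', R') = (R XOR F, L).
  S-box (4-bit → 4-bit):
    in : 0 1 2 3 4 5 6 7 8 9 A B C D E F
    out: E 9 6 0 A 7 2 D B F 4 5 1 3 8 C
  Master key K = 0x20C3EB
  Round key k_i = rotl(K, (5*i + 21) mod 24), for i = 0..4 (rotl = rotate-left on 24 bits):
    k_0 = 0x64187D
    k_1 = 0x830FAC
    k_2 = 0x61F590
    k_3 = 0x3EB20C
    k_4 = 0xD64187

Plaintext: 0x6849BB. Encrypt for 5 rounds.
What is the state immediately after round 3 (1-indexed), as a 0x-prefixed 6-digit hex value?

s_0 = plaintext = 0x6849BB
s_1 = Round(s_0, k_0) = 0x9BBF96
s_2 = Round(s_1, k_1) = 0xF967BF
s_3 = Round(s_2, k_2) = 0x7BF9FA
s_4 = Round(s_3, k_3) = 0x9FA27D
s_5 = Round(s_4, k_4) = 0x27D93E

0x7BF9FA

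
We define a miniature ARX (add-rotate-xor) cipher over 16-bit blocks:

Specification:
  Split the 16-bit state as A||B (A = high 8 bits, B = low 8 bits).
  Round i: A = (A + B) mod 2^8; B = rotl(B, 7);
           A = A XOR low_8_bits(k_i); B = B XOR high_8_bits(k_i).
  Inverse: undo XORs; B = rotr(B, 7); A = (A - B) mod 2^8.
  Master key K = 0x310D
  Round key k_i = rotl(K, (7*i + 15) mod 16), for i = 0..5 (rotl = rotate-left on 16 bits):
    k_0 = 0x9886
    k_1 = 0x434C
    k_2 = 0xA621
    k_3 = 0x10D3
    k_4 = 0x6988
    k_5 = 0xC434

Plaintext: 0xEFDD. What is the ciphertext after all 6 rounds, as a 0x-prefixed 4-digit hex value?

s_0 = plaintext = 0xEFDD
s_1 = Round(s_0, k_0) = 0x4A76
s_2 = Round(s_1, k_1) = 0x8C78
s_3 = Round(s_2, k_2) = 0x259A
s_4 = Round(s_3, k_3) = 0x6C5D
s_5 = Round(s_4, k_4) = 0x41C7
s_6 = Round(s_5, k_5) = 0x3C27

0x3C27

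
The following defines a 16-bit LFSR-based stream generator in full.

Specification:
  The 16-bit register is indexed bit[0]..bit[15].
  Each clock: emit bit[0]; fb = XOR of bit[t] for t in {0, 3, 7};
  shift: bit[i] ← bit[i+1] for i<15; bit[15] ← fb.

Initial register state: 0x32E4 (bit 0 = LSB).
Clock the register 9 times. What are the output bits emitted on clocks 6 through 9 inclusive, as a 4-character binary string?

reg_0 = 0x32E4
clock 1: out=0, reg = 0x9972
clock 2: out=0, reg = 0x4CB9
clock 3: out=1, reg = 0xA65C
clock 4: out=0, reg = 0xD32E
clock 5: out=0, reg = 0xE997
clock 6: out=1, reg = 0x74CB
clock 7: out=1, reg = 0xBA65
clock 8: out=1, reg = 0xDD32
clock 9: out=0, reg = 0x6E99

1110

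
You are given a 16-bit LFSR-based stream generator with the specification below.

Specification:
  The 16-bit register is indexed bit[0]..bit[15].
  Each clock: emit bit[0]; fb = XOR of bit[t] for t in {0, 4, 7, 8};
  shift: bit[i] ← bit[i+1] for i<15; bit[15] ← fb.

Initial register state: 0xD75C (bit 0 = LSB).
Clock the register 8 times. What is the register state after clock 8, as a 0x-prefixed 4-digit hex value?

0x50D7

reg_0 = 0xD75C
clock 1: out=0, reg = 0x6BAE
clock 2: out=0, reg = 0x35D7
clock 3: out=1, reg = 0x1AEB
clock 4: out=1, reg = 0x0D75
clock 5: out=1, reg = 0x86BA
clock 6: out=0, reg = 0x435D
clock 7: out=1, reg = 0xA1AE
clock 8: out=0, reg = 0x50D7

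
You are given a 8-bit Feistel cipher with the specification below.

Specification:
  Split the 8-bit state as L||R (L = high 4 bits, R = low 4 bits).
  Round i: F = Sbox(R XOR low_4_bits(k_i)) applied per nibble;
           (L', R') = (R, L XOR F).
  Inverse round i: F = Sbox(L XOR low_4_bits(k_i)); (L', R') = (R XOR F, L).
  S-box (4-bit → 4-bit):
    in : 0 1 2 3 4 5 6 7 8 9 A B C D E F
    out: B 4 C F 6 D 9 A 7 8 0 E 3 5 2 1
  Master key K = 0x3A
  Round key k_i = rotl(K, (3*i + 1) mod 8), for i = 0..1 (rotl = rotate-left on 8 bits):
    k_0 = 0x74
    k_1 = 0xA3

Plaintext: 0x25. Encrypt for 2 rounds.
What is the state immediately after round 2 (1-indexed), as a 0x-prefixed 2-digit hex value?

s_0 = plaintext = 0x25
s_1 = Round(s_0, k_0) = 0x56
s_2 = Round(s_1, k_1) = 0x68

0x68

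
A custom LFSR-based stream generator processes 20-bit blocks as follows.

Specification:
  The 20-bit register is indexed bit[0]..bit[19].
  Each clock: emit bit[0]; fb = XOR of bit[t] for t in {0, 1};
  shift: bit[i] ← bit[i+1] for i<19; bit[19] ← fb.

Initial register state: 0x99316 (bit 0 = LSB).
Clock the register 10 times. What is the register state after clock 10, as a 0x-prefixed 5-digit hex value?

0xA7664

reg_0 = 0x99316
clock 1: out=0, reg = 0xCC98B
clock 2: out=1, reg = 0x664C5
clock 3: out=1, reg = 0xB3262
clock 4: out=0, reg = 0xD9931
clock 5: out=1, reg = 0xECC98
clock 6: out=0, reg = 0x7664C
clock 7: out=0, reg = 0x3B326
clock 8: out=0, reg = 0x9D993
clock 9: out=1, reg = 0x4ECC9
clock 10: out=1, reg = 0xA7664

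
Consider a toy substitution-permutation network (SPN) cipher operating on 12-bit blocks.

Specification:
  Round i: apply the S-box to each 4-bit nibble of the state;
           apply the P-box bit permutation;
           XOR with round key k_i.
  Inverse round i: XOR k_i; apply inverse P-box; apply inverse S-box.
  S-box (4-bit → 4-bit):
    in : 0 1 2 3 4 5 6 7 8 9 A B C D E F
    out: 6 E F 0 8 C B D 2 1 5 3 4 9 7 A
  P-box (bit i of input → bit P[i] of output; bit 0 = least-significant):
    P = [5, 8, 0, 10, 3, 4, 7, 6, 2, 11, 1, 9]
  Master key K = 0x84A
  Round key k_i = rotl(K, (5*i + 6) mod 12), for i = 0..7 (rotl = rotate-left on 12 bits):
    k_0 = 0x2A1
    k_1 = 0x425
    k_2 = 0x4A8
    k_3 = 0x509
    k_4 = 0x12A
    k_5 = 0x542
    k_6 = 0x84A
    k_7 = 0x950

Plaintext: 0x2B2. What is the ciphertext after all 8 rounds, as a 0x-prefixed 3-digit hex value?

s_0 = plaintext = 0x2B2
s_1 = Round(s_0, k_0) = 0xD9E
s_2 = Round(s_1, k_1) = 0x708
s_3 = Round(s_2, k_2) = 0x73E
s_4 = Round(s_3, k_3) = 0x62E
s_5 = Round(s_4, k_4) = 0xAD7
s_6 = Round(s_5, k_5) = 0x12D
s_7 = Round(s_6, k_6) = 0x6B0
s_8 = Round(s_7, k_7) = 0x24D

0x24D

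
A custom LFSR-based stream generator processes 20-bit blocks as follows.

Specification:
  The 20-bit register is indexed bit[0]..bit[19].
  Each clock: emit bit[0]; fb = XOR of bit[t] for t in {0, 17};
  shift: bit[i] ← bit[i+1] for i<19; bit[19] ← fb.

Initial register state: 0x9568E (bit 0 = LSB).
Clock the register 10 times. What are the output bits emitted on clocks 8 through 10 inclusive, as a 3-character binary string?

101

reg_0 = 0x9568E
clock 1: out=0, reg = 0x4AB47
clock 2: out=1, reg = 0xA55A3
clock 3: out=1, reg = 0x52AD1
clock 4: out=1, reg = 0xA9568
clock 5: out=0, reg = 0xD4AB4
clock 6: out=0, reg = 0x6A55A
clock 7: out=0, reg = 0xB52AD
clock 8: out=1, reg = 0x5A956
clock 9: out=0, reg = 0x2D4AB
clock 10: out=1, reg = 0x16A55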